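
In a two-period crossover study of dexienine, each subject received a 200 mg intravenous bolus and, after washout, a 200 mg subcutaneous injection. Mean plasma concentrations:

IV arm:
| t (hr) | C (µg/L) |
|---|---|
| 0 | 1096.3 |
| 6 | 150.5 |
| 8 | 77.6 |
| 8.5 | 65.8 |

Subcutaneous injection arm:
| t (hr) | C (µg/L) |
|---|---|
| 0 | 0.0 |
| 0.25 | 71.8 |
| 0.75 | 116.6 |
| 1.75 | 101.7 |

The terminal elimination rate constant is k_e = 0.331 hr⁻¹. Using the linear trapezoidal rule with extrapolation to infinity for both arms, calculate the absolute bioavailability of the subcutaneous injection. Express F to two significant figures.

Trapezoidal AUC_0→8.5 (IV):
  [0→6]: (1096.3+150.5)/2 × 6 = 3740.4
  [6→8]: (150.5+77.6)/2 × 2 = 228.1
  [8→8.5]: (77.6+65.8)/2 × 0.5 = 35.85
  Sum = 4004.35 µg/L·hr
IV tail: 65.8/0.331 = 198.792; AUC_iv,0→∞ = 4004.35 + 198.792 = 4203.142 µg/L·hr
Trapezoidal AUC_0→1.75 (subcutaneous injection):
  [0→0.25]: (0.0+71.8)/2 × 0.25 = 8.975
  [0.25→0.75]: (71.8+116.6)/2 × 0.5 = 47.1
  [0.75→1.75]: (116.6+101.7)/2 × 1 = 109.15
  Sum = 165.225 µg/L·hr
subcutaneous injection tail: 101.7/0.331 = 307.251; AUC_ev,0→∞ = 165.225 + 307.251 = 472.476 µg/L·hr
F = (AUC_ev/D_ev)/(AUC_iv/D_iv) = (472.476/200)/(4203.142/200) = 2.36238/21.01571 = 0.1124

F = 0.11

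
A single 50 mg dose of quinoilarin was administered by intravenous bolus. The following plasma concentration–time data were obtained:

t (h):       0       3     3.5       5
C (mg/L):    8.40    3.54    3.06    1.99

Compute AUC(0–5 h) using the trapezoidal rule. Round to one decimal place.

AUC = 23.3 mg/L·h

Trapezoidal AUC_0→5:
  [0→3]: (8.40+3.54)/2 × 3 = 17.91
  [3→3.5]: (3.54+3.06)/2 × 0.5 = 1.65
  [3.5→5]: (3.06+1.99)/2 × 1.5 = 3.7875
  Sum = 23.3475 mg/L·h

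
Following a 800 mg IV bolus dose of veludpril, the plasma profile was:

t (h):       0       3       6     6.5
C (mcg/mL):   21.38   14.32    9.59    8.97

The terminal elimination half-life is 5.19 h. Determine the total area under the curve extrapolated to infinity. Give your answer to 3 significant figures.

Trapezoidal AUC_0→6.5:
  [0→3]: (21.38+14.32)/2 × 3 = 53.55
  [3→6]: (14.32+9.59)/2 × 3 = 35.865
  [6→6.5]: (9.59+8.97)/2 × 0.5 = 4.64
  Sum = 94.055 mcg/mL·h
k_e = ln2 / t½ = 0.693147 / 5.19 = 0.1336 h^-1
Extrapolated tail: C_last / k_e = 8.97 / 0.1336 = 67.141
AUC_0→∞ = 94.055 + 67.141 = 161.196 mcg/mL·h

AUC = 161 mcg/mL·h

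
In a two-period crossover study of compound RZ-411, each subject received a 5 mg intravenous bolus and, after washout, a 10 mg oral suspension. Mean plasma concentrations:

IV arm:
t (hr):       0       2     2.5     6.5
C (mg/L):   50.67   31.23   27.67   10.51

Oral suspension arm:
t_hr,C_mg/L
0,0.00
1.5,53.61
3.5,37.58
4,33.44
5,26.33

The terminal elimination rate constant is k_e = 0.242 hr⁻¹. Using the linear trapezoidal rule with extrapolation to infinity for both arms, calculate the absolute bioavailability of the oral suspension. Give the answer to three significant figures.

Trapezoidal AUC_0→6.5 (IV):
  [0→2]: (50.67+31.23)/2 × 2 = 81.9
  [2→2.5]: (31.23+27.67)/2 × 0.5 = 14.725
  [2.5→6.5]: (27.67+10.51)/2 × 4 = 76.36
  Sum = 172.985 mg/L·hr
IV tail: 10.51/0.242 = 43.430; AUC_iv,0→∞ = 172.985 + 43.430 = 216.415 mg/L·hr
Trapezoidal AUC_0→5 (oral suspension):
  [0→1.5]: (0.00+53.61)/2 × 1.5 = 40.2075
  [1.5→3.5]: (53.61+37.58)/2 × 2 = 91.19
  [3.5→4]: (37.58+33.44)/2 × 0.5 = 17.755
  [4→5]: (33.44+26.33)/2 × 1 = 29.885
  Sum = 179.0375 mg/L·hr
oral suspension tail: 26.33/0.242 = 108.802; AUC_ev,0→∞ = 179.0375 + 108.802 = 287.8395 mg/L·hr
F = (AUC_ev/D_ev)/(AUC_iv/D_iv) = (287.8395/10)/(216.415/5) = 28.78395/43.283 = 0.6650

F = 0.665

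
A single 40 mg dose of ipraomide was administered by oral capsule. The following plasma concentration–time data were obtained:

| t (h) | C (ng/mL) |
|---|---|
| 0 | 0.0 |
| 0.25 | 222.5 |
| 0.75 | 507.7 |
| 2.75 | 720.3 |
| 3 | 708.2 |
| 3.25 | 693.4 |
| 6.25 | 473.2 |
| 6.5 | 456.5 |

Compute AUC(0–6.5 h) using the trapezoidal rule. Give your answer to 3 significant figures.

Trapezoidal AUC_0→6.5:
  [0→0.25]: (0.0+222.5)/2 × 0.25 = 27.8125
  [0.25→0.75]: (222.5+507.7)/2 × 0.5 = 182.55
  [0.75→2.75]: (507.7+720.3)/2 × 2 = 1228.0
  [2.75→3]: (720.3+708.2)/2 × 0.25 = 178.5625
  [3→3.25]: (708.2+693.4)/2 × 0.25 = 175.2
  [3.25→6.25]: (693.4+473.2)/2 × 3 = 1749.9
  [6.25→6.5]: (473.2+456.5)/2 × 0.25 = 116.2125
  Sum = 3658.2375 ng/mL·h

AUC = 3660 ng/mL·h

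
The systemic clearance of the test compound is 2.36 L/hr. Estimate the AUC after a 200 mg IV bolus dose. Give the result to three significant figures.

AUC_0→∞ = Dose_iv / CL
        = 200 / 2.36 = 84.7458 mg/L·hr

AUC = 84.7 mg/L·hr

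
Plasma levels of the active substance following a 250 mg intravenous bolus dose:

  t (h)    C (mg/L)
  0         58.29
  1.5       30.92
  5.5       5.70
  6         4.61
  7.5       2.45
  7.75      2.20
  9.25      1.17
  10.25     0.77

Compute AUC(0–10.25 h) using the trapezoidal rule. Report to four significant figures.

AUC = 152.1 mg/L·h

Trapezoidal AUC_0→10.25:
  [0→1.5]: (58.29+30.92)/2 × 1.5 = 66.9075
  [1.5→5.5]: (30.92+5.70)/2 × 4 = 73.24
  [5.5→6]: (5.70+4.61)/2 × 0.5 = 2.5775
  [6→7.5]: (4.61+2.45)/2 × 1.5 = 5.295
  [7.5→7.75]: (2.45+2.20)/2 × 0.25 = 0.58125
  [7.75→9.25]: (2.20+1.17)/2 × 1.5 = 2.5275
  [9.25→10.25]: (1.17+0.77)/2 × 1 = 0.97
  Sum = 152.09875 mg/L·h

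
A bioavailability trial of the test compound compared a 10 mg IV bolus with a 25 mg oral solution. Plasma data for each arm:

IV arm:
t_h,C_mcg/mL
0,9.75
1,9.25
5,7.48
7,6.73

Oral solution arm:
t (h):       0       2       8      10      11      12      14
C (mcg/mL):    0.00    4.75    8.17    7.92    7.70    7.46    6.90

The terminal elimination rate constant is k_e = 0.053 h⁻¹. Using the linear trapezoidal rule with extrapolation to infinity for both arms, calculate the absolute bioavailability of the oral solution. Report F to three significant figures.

F = 0.477

Trapezoidal AUC_0→7 (IV):
  [0→1]: (9.75+9.25)/2 × 1 = 9.5
  [1→5]: (9.25+7.48)/2 × 4 = 33.46
  [5→7]: (7.48+6.73)/2 × 2 = 14.21
  Sum = 57.17 mcg/mL·h
IV tail: 6.73/0.053 = 126.981; AUC_iv,0→∞ = 57.17 + 126.981 = 184.151 mcg/mL·h
Trapezoidal AUC_0→14 (oral solution):
  [0→2]: (0.00+4.75)/2 × 2 = 4.75
  [2→8]: (4.75+8.17)/2 × 6 = 38.76
  [8→10]: (8.17+7.92)/2 × 2 = 16.09
  [10→11]: (7.92+7.70)/2 × 1 = 7.81
  [11→12]: (7.70+7.46)/2 × 1 = 7.58
  [12→14]: (7.46+6.90)/2 × 2 = 14.36
  Sum = 89.35 mcg/mL·h
oral solution tail: 6.90/0.053 = 130.189; AUC_ev,0→∞ = 89.35 + 130.189 = 219.539 mcg/mL·h
F = (AUC_ev/D_ev)/(AUC_iv/D_iv) = (219.539/25)/(184.151/10) = 8.78156/18.4151 = 0.4769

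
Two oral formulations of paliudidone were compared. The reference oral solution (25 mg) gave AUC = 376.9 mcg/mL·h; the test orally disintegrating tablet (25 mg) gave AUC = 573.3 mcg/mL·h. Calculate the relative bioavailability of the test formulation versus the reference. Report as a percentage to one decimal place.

F_rel = (AUC_test/D_test) / (AUC_ref/D_ref)
      = (573.3/25) / (376.9/25)
      = 22.932 / 15.076 = 1.5211 = 152.11%

F_rel = 152.1%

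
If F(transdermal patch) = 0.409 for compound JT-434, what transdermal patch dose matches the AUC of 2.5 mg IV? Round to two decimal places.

For equal systemic exposure: F × D_ev = D_iv
D_ev = D_iv / F = 2.5 / 0.409 = 6.11247 mg

D_transdermal = 6.11 mg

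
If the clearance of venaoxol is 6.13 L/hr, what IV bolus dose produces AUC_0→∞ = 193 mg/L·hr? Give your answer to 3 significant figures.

Dose = 1180 mg

Dose_iv = CL × AUC_0→∞
     = 6.13 × 193 = 1183.09 mg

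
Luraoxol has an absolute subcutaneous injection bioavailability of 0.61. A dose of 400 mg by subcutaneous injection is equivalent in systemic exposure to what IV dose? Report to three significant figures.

Systemic exposure from an extravascular dose = F × D_ev, so the equivalent IV dose is F × D_ev.
D_iv = F × D_ev = 0.61 × 400 = 244 mg

D_iv = 244 mg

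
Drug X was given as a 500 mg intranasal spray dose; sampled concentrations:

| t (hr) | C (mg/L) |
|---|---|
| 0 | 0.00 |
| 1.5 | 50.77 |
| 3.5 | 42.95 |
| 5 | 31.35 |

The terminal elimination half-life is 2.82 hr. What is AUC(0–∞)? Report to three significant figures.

Trapezoidal AUC_0→5:
  [0→1.5]: (0.00+50.77)/2 × 1.5 = 38.0775
  [1.5→3.5]: (50.77+42.95)/2 × 2 = 93.72
  [3.5→5]: (42.95+31.35)/2 × 1.5 = 55.725
  Sum = 187.5225 mg/L·hr
k_e = ln2 / t½ = 0.693147 / 2.82 = 0.2458 hr^-1
Extrapolated tail: C_last / k_e = 31.35 / 0.2458 = 127.543
AUC_0→∞ = 187.5225 + 127.543 = 315.0655 mg/L·hr

AUC = 315 mg/L·hr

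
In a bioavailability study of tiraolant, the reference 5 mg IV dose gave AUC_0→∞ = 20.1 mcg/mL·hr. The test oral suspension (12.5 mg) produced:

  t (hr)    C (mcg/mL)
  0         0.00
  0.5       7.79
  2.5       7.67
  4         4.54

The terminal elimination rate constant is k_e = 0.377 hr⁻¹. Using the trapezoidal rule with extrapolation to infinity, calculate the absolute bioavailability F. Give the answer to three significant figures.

F = 0.768

Trapezoidal AUC_0→4 (oral suspension):
  [0→0.5]: (0.00+7.79)/2 × 0.5 = 1.9475
  [0.5→2.5]: (7.79+7.67)/2 × 2 = 15.46
  [2.5→4]: (7.67+4.54)/2 × 1.5 = 9.1575
  Sum = 26.565 mcg/mL·hr
Tail: C_last/k_e = 4.54/0.377 = 12.042
AUC_0→∞ (oral suspension) = 26.565 + 12.042 = 38.607 mcg/mL·hr
F = (AUC_ev/D_ev)/(AUC_iv/D_iv) = (38.607/12.5)/(20.1/5) = 3.08856/4.02 = 0.7683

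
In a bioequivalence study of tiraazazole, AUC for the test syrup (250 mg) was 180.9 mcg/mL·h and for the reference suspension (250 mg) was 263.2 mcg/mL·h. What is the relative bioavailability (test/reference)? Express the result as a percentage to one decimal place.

F_rel = 68.7%

F_rel = (AUC_test/D_test) / (AUC_ref/D_ref)
      = (180.9/250) / (263.2/250)
      = 0.7236 / 1.0528 = 0.6873 = 68.73%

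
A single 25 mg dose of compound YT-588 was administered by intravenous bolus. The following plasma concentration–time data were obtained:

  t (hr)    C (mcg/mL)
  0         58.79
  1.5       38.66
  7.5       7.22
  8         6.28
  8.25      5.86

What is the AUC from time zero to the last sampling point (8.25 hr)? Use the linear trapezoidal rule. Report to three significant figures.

AUC = 216 mcg/mL·hr

Trapezoidal AUC_0→8.25:
  [0→1.5]: (58.79+38.66)/2 × 1.5 = 73.0875
  [1.5→7.5]: (38.66+7.22)/2 × 6 = 137.64
  [7.5→8]: (7.22+6.28)/2 × 0.5 = 3.375
  [8→8.25]: (6.28+5.86)/2 × 0.25 = 1.5175
  Sum = 215.62 mcg/mL·hr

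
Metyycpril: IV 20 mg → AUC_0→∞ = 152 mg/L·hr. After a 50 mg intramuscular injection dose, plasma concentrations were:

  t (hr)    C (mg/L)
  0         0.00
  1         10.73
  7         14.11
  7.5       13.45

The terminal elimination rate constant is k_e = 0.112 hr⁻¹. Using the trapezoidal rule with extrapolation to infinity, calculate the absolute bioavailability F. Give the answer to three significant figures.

F = 0.544

Trapezoidal AUC_0→7.5 (intramuscular injection):
  [0→1]: (0.00+10.73)/2 × 1 = 5.365
  [1→7]: (10.73+14.11)/2 × 6 = 74.52
  [7→7.5]: (14.11+13.45)/2 × 0.5 = 6.89
  Sum = 86.775 mg/L·hr
Tail: C_last/k_e = 13.45/0.112 = 120.089
AUC_0→∞ (intramuscular injection) = 86.775 + 120.089 = 206.864 mg/L·hr
F = (AUC_ev/D_ev)/(AUC_iv/D_iv) = (206.864/50)/(152/20) = 4.13728/7.6 = 0.5444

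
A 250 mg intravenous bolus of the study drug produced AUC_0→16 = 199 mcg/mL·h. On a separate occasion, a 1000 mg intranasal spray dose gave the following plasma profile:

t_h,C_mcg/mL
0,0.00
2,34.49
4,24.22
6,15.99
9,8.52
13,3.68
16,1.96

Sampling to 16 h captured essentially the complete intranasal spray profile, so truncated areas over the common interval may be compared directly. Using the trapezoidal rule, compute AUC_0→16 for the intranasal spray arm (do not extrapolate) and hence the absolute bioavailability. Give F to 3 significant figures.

Trapezoidal AUC_0→16 (intranasal spray):
  [0→2]: (0.00+34.49)/2 × 2 = 34.49
  [2→4]: (34.49+24.22)/2 × 2 = 58.71
  [4→6]: (24.22+15.99)/2 × 2 = 40.21
  [6→9]: (15.99+8.52)/2 × 3 = 36.765
  [9→13]: (8.52+3.68)/2 × 4 = 24.4
  [13→16]: (3.68+1.96)/2 × 3 = 8.46
  Sum = 203.035 mcg/mL·h
F = (AUC_ev/D_ev)/(AUC_iv/D_iv) = (203.035/1000)/(199/250) = 0.203035/0.796 = 0.2551

F = 0.255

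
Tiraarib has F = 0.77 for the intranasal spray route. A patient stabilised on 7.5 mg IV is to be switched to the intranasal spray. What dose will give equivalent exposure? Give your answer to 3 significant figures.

For equal systemic exposure: F × D_ev = D_iv
D_ev = D_iv / F = 7.5 / 0.77 = 9.74026 mg

D_intranasal = 9.74 mg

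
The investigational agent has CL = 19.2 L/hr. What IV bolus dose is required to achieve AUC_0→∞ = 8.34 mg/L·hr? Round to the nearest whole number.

Dose_iv = CL × AUC_0→∞
     = 19.2 × 8.34 = 160.128 mg

Dose = 160 mg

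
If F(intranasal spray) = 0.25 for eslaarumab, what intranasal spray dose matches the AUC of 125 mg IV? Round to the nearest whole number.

D_intranasal = 500 mg

For equal systemic exposure: F × D_ev = D_iv
D_ev = D_iv / F = 125 / 0.25 = 500 mg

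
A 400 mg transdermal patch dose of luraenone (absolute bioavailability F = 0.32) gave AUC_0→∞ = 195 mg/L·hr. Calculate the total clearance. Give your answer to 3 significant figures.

CL = F × Dose / AUC_0→∞
   = 0.32 × 400 / 195 = 0.65641 L/hr

CL = 0.656 L/hr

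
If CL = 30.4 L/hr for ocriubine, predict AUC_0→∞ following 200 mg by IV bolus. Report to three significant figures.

AUC = 6.58 mg/L·hr

AUC_0→∞ = Dose_iv / CL
        = 200 / 30.4 = 6.57895 mg/L·hr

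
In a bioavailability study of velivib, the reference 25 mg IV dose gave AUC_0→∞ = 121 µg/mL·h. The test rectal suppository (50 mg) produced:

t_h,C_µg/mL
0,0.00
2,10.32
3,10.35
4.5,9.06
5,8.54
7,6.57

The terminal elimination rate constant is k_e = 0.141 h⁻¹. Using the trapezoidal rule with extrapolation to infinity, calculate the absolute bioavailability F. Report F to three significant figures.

F = 0.419

Trapezoidal AUC_0→7 (rectal suppository):
  [0→2]: (0.00+10.32)/2 × 2 = 10.32
  [2→3]: (10.32+10.35)/2 × 1 = 10.335
  [3→4.5]: (10.35+9.06)/2 × 1.5 = 14.5575
  [4.5→5]: (9.06+8.54)/2 × 0.5 = 4.4
  [5→7]: (8.54+6.57)/2 × 2 = 15.11
  Sum = 54.7225 µg/mL·h
Tail: C_last/k_e = 6.57/0.141 = 46.596
AUC_0→∞ (rectal suppository) = 54.7225 + 46.596 = 101.3185 µg/mL·h
F = (AUC_ev/D_ev)/(AUC_iv/D_iv) = (101.3185/50)/(121/25) = 2.02637/4.84 = 0.4187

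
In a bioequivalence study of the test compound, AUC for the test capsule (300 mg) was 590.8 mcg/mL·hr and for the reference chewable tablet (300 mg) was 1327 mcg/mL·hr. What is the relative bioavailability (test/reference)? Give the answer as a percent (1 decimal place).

F_rel = 44.5%

F_rel = (AUC_test/D_test) / (AUC_ref/D_ref)
      = (590.8/300) / (1327/300)
      = 1.96933 / 4.42333 = 0.4452 = 44.52%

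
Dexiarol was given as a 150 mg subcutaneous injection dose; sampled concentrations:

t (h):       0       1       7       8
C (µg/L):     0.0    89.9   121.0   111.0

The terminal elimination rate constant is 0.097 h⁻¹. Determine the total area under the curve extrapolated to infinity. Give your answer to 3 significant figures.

AUC = 1940 µg/L·h

Trapezoidal AUC_0→8:
  [0→1]: (0.0+89.9)/2 × 1 = 44.95
  [1→7]: (89.9+121.0)/2 × 6 = 632.7
  [7→8]: (121.0+111.0)/2 × 1 = 116.0
  Sum = 793.65 µg/L·h
Extrapolated tail: C_last / k_e = 111.0 / 0.097 = 1144.330
AUC_0→∞ = 793.65 + 1144.330 = 1937.98 µg/L·h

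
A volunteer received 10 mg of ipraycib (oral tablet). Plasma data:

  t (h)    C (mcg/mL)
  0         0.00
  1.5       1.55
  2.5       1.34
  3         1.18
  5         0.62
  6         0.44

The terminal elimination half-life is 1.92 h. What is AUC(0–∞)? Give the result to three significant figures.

Trapezoidal AUC_0→6:
  [0→1.5]: (0.00+1.55)/2 × 1.5 = 1.1625
  [1.5→2.5]: (1.55+1.34)/2 × 1 = 1.445
  [2.5→3]: (1.34+1.18)/2 × 0.5 = 0.63
  [3→5]: (1.18+0.62)/2 × 2 = 1.8
  [5→6]: (0.62+0.44)/2 × 1 = 0.53
  Sum = 5.5675 mcg/mL·h
k_e = ln2 / t½ = 0.693147 / 1.92 = 0.3610 h^-1
Extrapolated tail: C_last / k_e = 0.44 / 0.361 = 1.219
AUC_0→∞ = 5.5675 + 1.219 = 6.7865 mcg/mL·h

AUC = 6.79 mcg/mL·h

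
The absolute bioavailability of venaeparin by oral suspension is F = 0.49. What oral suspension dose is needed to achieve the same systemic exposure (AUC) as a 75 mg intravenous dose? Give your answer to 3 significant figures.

D_oral = 153 mg

For equal systemic exposure: F × D_ev = D_iv
D_ev = D_iv / F = 75 / 0.49 = 153.061 mg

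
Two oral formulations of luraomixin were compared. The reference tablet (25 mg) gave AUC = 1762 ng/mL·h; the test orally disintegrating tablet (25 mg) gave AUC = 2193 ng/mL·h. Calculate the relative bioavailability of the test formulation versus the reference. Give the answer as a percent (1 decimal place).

F_rel = (AUC_test/D_test) / (AUC_ref/D_ref)
      = (2193/25) / (1762/25)
      = 87.72 / 70.48 = 1.2446 = 124.46%

F_rel = 124.5%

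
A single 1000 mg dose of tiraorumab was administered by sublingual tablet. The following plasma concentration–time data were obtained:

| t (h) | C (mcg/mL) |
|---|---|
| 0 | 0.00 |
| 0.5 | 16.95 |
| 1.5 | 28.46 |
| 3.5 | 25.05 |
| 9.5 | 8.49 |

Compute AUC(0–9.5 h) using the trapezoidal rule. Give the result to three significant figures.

AUC = 181 mcg/mL·h

Trapezoidal AUC_0→9.5:
  [0→0.5]: (0.00+16.95)/2 × 0.5 = 4.2375
  [0.5→1.5]: (16.95+28.46)/2 × 1 = 22.705
  [1.5→3.5]: (28.46+25.05)/2 × 2 = 53.51
  [3.5→9.5]: (25.05+8.49)/2 × 6 = 100.62
  Sum = 181.0725 mcg/mL·h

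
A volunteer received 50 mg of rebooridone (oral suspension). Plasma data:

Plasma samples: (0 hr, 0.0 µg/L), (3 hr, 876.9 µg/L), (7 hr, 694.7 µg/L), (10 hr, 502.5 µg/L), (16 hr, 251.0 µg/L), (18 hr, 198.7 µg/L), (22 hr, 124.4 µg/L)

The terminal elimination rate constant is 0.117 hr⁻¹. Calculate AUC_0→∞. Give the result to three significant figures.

AUC = 10700 µg/L·hr

Trapezoidal AUC_0→22:
  [0→3]: (0.0+876.9)/2 × 3 = 1315.35
  [3→7]: (876.9+694.7)/2 × 4 = 3143.2
  [7→10]: (694.7+502.5)/2 × 3 = 1795.8
  [10→16]: (502.5+251.0)/2 × 6 = 2260.5
  [16→18]: (251.0+198.7)/2 × 2 = 449.7
  [18→22]: (198.7+124.4)/2 × 4 = 646.2
  Sum = 9610.75 µg/L·hr
Extrapolated tail: C_last / k_e = 124.4 / 0.117 = 1063.248
AUC_0→∞ = 9610.75 + 1063.248 = 10673.998 µg/L·hr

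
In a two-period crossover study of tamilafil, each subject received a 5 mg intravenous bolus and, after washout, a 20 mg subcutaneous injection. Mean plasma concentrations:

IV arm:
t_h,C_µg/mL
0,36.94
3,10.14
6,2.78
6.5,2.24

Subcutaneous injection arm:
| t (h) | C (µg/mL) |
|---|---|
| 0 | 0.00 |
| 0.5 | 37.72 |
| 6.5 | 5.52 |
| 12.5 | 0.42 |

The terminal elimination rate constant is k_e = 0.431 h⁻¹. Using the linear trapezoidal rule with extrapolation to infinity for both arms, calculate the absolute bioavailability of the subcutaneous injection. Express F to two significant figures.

Trapezoidal AUC_0→6.5 (IV):
  [0→3]: (36.94+10.14)/2 × 3 = 70.62
  [3→6]: (10.14+2.78)/2 × 3 = 19.38
  [6→6.5]: (2.78+2.24)/2 × 0.5 = 1.255
  Sum = 91.255 µg/mL·h
IV tail: 2.24/0.431 = 5.197; AUC_iv,0→∞ = 91.255 + 5.197 = 96.452 µg/mL·h
Trapezoidal AUC_0→12.5 (subcutaneous injection):
  [0→0.5]: (0.00+37.72)/2 × 0.5 = 9.43
  [0.5→6.5]: (37.72+5.52)/2 × 6 = 129.72
  [6.5→12.5]: (5.52+0.42)/2 × 6 = 17.82
  Sum = 156.97 µg/mL·h
subcutaneous injection tail: 0.42/0.431 = 0.974; AUC_ev,0→∞ = 156.97 + 0.974 = 157.944 µg/mL·h
F = (AUC_ev/D_ev)/(AUC_iv/D_iv) = (157.944/20)/(96.452/5) = 7.8972/19.2904 = 0.4094

F = 0.41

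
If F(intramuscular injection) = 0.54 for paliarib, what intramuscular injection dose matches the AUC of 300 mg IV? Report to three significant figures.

D_intramuscular = 556 mg

For equal systemic exposure: F × D_ev = D_iv
D_ev = D_iv / F = 300 / 0.54 = 555.556 mg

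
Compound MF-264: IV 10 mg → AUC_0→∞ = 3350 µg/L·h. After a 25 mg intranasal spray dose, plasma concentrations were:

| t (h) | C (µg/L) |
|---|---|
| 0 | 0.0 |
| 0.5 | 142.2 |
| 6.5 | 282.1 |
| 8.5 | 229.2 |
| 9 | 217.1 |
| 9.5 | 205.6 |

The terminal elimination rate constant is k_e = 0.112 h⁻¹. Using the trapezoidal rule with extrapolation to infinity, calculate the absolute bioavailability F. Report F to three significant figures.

F = 0.462

Trapezoidal AUC_0→9.5 (intranasal spray):
  [0→0.5]: (0.0+142.2)/2 × 0.5 = 35.55
  [0.5→6.5]: (142.2+282.1)/2 × 6 = 1272.9
  [6.5→8.5]: (282.1+229.2)/2 × 2 = 511.3
  [8.5→9]: (229.2+217.1)/2 × 0.5 = 111.575
  [9→9.5]: (217.1+205.6)/2 × 0.5 = 105.675
  Sum = 2037.0 µg/L·h
Tail: C_last/k_e = 205.6/0.112 = 1835.714
AUC_0→∞ (intranasal spray) = 2037.0 + 1835.714 = 3872.714 µg/L·h
F = (AUC_ev/D_ev)/(AUC_iv/D_iv) = (3872.714/25)/(3350/10) = 154.90856/335 = 0.4624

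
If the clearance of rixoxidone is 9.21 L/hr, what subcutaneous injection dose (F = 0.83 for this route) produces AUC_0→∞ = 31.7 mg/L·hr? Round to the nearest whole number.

Dose = 352 mg

Dose = CL × AUC_0→∞ / F
     = 9.21 × 31.7 / 0.83 = 351.755 mg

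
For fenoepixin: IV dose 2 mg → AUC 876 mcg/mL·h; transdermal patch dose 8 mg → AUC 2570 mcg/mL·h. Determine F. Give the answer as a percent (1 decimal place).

F = (AUC_ev / D_ev) / (AUC_iv / D_iv)
  = (2570/8) / (876/2)
  = 321.25 / 438 = 0.7334
  = 73.34%

F = 73.3%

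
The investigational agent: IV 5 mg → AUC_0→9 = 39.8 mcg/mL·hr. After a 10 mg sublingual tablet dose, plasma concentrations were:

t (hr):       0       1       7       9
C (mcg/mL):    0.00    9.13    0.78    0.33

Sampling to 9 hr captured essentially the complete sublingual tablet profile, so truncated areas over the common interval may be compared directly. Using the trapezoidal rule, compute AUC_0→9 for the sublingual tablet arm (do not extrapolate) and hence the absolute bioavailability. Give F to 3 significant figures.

Trapezoidal AUC_0→9 (sublingual tablet):
  [0→1]: (0.00+9.13)/2 × 1 = 4.565
  [1→7]: (9.13+0.78)/2 × 6 = 29.73
  [7→9]: (0.78+0.33)/2 × 2 = 1.11
  Sum = 35.405 mcg/mL·hr
F = (AUC_ev/D_ev)/(AUC_iv/D_iv) = (35.405/10)/(39.8/5) = 3.5405/7.96 = 0.4448

F = 0.445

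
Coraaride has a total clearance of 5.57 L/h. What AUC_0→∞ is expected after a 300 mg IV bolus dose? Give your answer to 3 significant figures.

AUC = 53.9 mg/L·h

AUC_0→∞ = Dose_iv / CL
        = 300 / 5.57 = 53.86 mg/L·h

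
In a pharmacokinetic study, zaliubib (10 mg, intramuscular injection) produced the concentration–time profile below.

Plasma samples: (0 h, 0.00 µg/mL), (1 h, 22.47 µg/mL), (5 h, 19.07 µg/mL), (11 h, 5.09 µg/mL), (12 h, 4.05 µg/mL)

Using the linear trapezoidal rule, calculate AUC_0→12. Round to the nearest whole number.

AUC = 171 µg/mL·h

Trapezoidal AUC_0→12:
  [0→1]: (0.00+22.47)/2 × 1 = 11.235
  [1→5]: (22.47+19.07)/2 × 4 = 83.08
  [5→11]: (19.07+5.09)/2 × 6 = 72.48
  [11→12]: (5.09+4.05)/2 × 1 = 4.57
  Sum = 171.365 µg/mL·h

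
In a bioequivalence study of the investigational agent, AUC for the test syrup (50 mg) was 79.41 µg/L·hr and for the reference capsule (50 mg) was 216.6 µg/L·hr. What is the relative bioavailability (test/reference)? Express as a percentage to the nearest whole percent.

F_rel = (AUC_test/D_test) / (AUC_ref/D_ref)
      = (79.41/50) / (216.6/50)
      = 1.5882 / 4.332 = 0.3666 = 36.66%

F_rel = 37%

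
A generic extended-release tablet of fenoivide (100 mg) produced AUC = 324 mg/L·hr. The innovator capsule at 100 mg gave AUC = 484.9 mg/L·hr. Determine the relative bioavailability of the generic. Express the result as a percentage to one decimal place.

F_rel = 66.8%

F_rel = (AUC_test/D_test) / (AUC_ref/D_ref)
      = (324/100) / (484.9/100)
      = 3.24 / 4.849 = 0.6682 = 66.82%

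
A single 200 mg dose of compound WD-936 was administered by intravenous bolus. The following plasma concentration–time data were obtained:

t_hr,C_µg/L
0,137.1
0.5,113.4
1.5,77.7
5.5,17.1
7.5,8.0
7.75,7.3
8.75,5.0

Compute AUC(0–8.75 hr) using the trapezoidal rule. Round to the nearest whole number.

Trapezoidal AUC_0→8.75:
  [0→0.5]: (137.1+113.4)/2 × 0.5 = 62.625
  [0.5→1.5]: (113.4+77.7)/2 × 1 = 95.55
  [1.5→5.5]: (77.7+17.1)/2 × 4 = 189.6
  [5.5→7.5]: (17.1+8.0)/2 × 2 = 25.1
  [7.5→7.75]: (8.0+7.3)/2 × 0.25 = 1.9125
  [7.75→8.75]: (7.3+5.0)/2 × 1 = 6.15
  Sum = 380.9375 µg/L·hr

AUC = 381 µg/L·hr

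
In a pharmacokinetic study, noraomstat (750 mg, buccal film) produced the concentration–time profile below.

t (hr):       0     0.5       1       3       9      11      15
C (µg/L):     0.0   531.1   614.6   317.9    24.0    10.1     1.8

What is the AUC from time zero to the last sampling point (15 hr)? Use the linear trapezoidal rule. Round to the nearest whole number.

Trapezoidal AUC_0→15:
  [0→0.5]: (0.0+531.1)/2 × 0.5 = 132.775
  [0.5→1]: (531.1+614.6)/2 × 0.5 = 286.425
  [1→3]: (614.6+317.9)/2 × 2 = 932.5
  [3→9]: (317.9+24.0)/2 × 6 = 1025.7
  [9→11]: (24.0+10.1)/2 × 2 = 34.1
  [11→15]: (10.1+1.8)/2 × 4 = 23.8
  Sum = 2435.3 µg/L·hr

AUC = 2435 µg/L·hr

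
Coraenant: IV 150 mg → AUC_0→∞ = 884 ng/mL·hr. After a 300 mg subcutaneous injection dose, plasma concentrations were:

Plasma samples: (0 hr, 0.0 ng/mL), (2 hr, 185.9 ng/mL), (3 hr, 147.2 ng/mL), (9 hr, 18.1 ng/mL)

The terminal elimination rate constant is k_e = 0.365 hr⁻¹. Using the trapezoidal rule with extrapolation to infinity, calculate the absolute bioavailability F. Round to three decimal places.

F = 0.508

Trapezoidal AUC_0→9 (subcutaneous injection):
  [0→2]: (0.0+185.9)/2 × 2 = 185.9
  [2→3]: (185.9+147.2)/2 × 1 = 166.55
  [3→9]: (147.2+18.1)/2 × 6 = 495.9
  Sum = 848.35 ng/mL·hr
Tail: C_last/k_e = 18.1/0.365 = 49.589
AUC_0→∞ (subcutaneous injection) = 848.35 + 49.589 = 897.939 ng/mL·hr
F = (AUC_ev/D_ev)/(AUC_iv/D_iv) = (897.939/300)/(884/150) = 2.99313/5.89333 = 0.5079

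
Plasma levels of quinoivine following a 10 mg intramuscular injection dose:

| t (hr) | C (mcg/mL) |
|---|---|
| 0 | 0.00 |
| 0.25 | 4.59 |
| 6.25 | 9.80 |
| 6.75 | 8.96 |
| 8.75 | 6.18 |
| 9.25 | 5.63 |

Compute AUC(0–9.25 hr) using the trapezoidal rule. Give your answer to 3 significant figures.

Trapezoidal AUC_0→9.25:
  [0→0.25]: (0.00+4.59)/2 × 0.25 = 0.57375
  [0.25→6.25]: (4.59+9.80)/2 × 6 = 43.17
  [6.25→6.75]: (9.80+8.96)/2 × 0.5 = 4.69
  [6.75→8.75]: (8.96+6.18)/2 × 2 = 15.14
  [8.75→9.25]: (6.18+5.63)/2 × 0.5 = 2.9525
  Sum = 66.52625 mcg/mL·hr

AUC = 66.5 mcg/mL·hr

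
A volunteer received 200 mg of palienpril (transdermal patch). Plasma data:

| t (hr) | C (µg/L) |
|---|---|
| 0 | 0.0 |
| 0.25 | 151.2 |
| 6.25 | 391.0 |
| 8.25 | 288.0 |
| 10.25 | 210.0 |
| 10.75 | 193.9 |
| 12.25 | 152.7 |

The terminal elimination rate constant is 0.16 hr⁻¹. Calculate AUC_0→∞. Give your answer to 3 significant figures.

AUC = 4140 µg/L·hr

Trapezoidal AUC_0→12.25:
  [0→0.25]: (0.0+151.2)/2 × 0.25 = 18.9
  [0.25→6.25]: (151.2+391.0)/2 × 6 = 1626.6
  [6.25→8.25]: (391.0+288.0)/2 × 2 = 679.0
  [8.25→10.25]: (288.0+210.0)/2 × 2 = 498.0
  [10.25→10.75]: (210.0+193.9)/2 × 0.5 = 100.975
  [10.75→12.25]: (193.9+152.7)/2 × 1.5 = 259.95
  Sum = 3183.425 µg/L·hr
Extrapolated tail: C_last / k_e = 152.7 / 0.16 = 954.375
AUC_0→∞ = 3183.425 + 954.375 = 4137.8 µg/L·hr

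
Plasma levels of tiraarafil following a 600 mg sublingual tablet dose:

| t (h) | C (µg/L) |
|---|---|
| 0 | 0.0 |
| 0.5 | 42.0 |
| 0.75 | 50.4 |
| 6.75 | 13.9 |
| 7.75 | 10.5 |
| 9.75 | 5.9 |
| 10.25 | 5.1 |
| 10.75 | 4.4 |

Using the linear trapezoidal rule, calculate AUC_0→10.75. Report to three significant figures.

Trapezoidal AUC_0→10.75:
  [0→0.5]: (0.0+42.0)/2 × 0.5 = 10.5
  [0.5→0.75]: (42.0+50.4)/2 × 0.25 = 11.55
  [0.75→6.75]: (50.4+13.9)/2 × 6 = 192.9
  [6.75→7.75]: (13.9+10.5)/2 × 1 = 12.2
  [7.75→9.75]: (10.5+5.9)/2 × 2 = 16.4
  [9.75→10.25]: (5.9+5.1)/2 × 0.5 = 2.75
  [10.25→10.75]: (5.1+4.4)/2 × 0.5 = 2.375
  Sum = 248.675 µg/L·h

AUC = 249 µg/L·h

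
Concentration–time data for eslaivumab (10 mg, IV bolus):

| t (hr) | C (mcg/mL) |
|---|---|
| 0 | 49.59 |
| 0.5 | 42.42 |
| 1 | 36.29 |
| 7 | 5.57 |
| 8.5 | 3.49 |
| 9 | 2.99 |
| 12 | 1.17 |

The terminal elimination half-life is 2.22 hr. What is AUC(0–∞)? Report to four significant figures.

Trapezoidal AUC_0→12:
  [0→0.5]: (49.59+42.42)/2 × 0.5 = 23.0025
  [0.5→1]: (42.42+36.29)/2 × 0.5 = 19.6775
  [1→7]: (36.29+5.57)/2 × 6 = 125.58
  [7→8.5]: (5.57+3.49)/2 × 1.5 = 6.795
  [8.5→9]: (3.49+2.99)/2 × 0.5 = 1.62
  [9→12]: (2.99+1.17)/2 × 3 = 6.24
  Sum = 182.915 mcg/mL·hr
k_e = ln2 / t½ = 0.693147 / 2.22 = 0.3122 hr^-1
Extrapolated tail: C_last / k_e = 1.17 / 0.3122 = 3.748
AUC_0→∞ = 182.915 + 3.748 = 186.663 mcg/mL·hr

AUC = 186.7 mcg/mL·hr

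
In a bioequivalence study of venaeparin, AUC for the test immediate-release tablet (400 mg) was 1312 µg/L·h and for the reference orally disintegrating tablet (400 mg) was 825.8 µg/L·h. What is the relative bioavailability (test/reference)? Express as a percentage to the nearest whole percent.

F_rel = (AUC_test/D_test) / (AUC_ref/D_ref)
      = (1312/400) / (825.8/400)
      = 3.28 / 2.0645 = 1.5888 = 158.88%

F_rel = 159%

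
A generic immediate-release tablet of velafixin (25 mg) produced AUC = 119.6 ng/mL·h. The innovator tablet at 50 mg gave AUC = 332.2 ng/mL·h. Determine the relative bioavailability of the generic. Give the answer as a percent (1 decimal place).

F_rel = (AUC_test/D_test) / (AUC_ref/D_ref)
      = (119.6/25) / (332.2/50)
      = 4.784 / 6.644 = 0.7200 = 72.00%

F_rel = 72.0%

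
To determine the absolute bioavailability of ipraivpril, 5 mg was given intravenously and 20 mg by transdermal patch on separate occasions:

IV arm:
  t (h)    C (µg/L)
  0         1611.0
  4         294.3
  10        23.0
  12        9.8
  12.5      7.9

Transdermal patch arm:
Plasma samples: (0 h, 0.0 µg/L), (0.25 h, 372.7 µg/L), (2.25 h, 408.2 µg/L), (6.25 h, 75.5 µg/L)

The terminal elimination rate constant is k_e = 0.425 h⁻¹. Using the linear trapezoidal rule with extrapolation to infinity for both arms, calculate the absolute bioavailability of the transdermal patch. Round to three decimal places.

Trapezoidal AUC_0→12.5 (IV):
  [0→4]: (1611.0+294.3)/2 × 4 = 3810.6
  [4→10]: (294.3+23.0)/2 × 6 = 951.9
  [10→12]: (23.0+9.8)/2 × 2 = 32.8
  [12→12.5]: (9.8+7.9)/2 × 0.5 = 4.425
  Sum = 4799.725 µg/L·h
IV tail: 7.9/0.425 = 18.588; AUC_iv,0→∞ = 4799.725 + 18.588 = 4818.313 µg/L·h
Trapezoidal AUC_0→6.25 (transdermal patch):
  [0→0.25]: (0.0+372.7)/2 × 0.25 = 46.5875
  [0.25→2.25]: (372.7+408.2)/2 × 2 = 780.9
  [2.25→6.25]: (408.2+75.5)/2 × 4 = 967.4
  Sum = 1794.8875 µg/L·h
transdermal patch tail: 75.5/0.425 = 177.647; AUC_ev,0→∞ = 1794.8875 + 177.647 = 1972.5345 µg/L·h
F = (AUC_ev/D_ev)/(AUC_iv/D_iv) = (1972.5345/20)/(4818.313/5) = 98.626725/963.6626 = 0.1023

F = 0.102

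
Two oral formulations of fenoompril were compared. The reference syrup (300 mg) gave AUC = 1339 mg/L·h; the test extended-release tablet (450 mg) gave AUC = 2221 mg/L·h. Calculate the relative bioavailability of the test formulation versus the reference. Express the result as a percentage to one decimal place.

F_rel = (AUC_test/D_test) / (AUC_ref/D_ref)
      = (2221/450) / (1339/300)
      = 4.93556 / 4.46333 = 1.1058 = 110.58%

F_rel = 110.6%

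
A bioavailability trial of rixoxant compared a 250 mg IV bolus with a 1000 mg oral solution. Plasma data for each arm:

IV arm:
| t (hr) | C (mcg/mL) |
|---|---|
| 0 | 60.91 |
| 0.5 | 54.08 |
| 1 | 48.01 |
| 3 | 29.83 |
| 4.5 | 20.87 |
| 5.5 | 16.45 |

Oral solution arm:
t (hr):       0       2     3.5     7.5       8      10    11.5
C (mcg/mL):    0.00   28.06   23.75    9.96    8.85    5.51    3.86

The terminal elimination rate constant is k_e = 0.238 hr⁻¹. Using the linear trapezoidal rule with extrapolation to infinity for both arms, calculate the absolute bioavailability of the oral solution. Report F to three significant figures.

Trapezoidal AUC_0→5.5 (IV):
  [0→0.5]: (60.91+54.08)/2 × 0.5 = 28.7475
  [0.5→1]: (54.08+48.01)/2 × 0.5 = 25.5225
  [1→3]: (48.01+29.83)/2 × 2 = 77.84
  [3→4.5]: (29.83+20.87)/2 × 1.5 = 38.025
  [4.5→5.5]: (20.87+16.45)/2 × 1 = 18.66
  Sum = 188.795 mcg/mL·hr
IV tail: 16.45/0.238 = 69.118; AUC_iv,0→∞ = 188.795 + 69.118 = 257.913 mcg/mL·hr
Trapezoidal AUC_0→11.5 (oral solution):
  [0→2]: (0.00+28.06)/2 × 2 = 28.06
  [2→3.5]: (28.06+23.75)/2 × 1.5 = 38.8575
  [3.5→7.5]: (23.75+9.96)/2 × 4 = 67.42
  [7.5→8]: (9.96+8.85)/2 × 0.5 = 4.7025
  [8→10]: (8.85+5.51)/2 × 2 = 14.36
  [10→11.5]: (5.51+3.86)/2 × 1.5 = 7.0275
  Sum = 160.4275 mcg/mL·hr
oral solution tail: 3.86/0.238 = 16.218; AUC_ev,0→∞ = 160.4275 + 16.218 = 176.6455 mcg/mL·hr
F = (AUC_ev/D_ev)/(AUC_iv/D_iv) = (176.6455/1000)/(257.913/250) = 0.1766455/1.031652 = 0.1712

F = 0.171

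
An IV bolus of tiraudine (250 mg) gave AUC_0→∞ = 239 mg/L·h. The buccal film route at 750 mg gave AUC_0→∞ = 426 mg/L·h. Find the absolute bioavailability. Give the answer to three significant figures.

F = (AUC_ev / D_ev) / (AUC_iv / D_iv)
  = (426/750) / (239/250)
  = 0.568 / 0.956 = 0.5941

F = 0.594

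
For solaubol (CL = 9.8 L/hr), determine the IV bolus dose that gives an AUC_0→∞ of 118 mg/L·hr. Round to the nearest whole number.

Dose = 1156 mg

Dose_iv = CL × AUC_0→∞
     = 9.8 × 118 = 1156.4 mg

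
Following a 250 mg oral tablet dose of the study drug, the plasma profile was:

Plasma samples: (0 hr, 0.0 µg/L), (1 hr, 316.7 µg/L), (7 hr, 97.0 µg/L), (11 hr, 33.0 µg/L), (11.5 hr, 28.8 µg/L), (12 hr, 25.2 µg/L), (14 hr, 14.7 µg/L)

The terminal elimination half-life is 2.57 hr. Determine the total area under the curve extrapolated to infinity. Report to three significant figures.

Trapezoidal AUC_0→14:
  [0→1]: (0.0+316.7)/2 × 1 = 158.35
  [1→7]: (316.7+97.0)/2 × 6 = 1241.1
  [7→11]: (97.0+33.0)/2 × 4 = 260.0
  [11→11.5]: (33.0+28.8)/2 × 0.5 = 15.45
  [11.5→12]: (28.8+25.2)/2 × 0.5 = 13.5
  [12→14]: (25.2+14.7)/2 × 2 = 39.9
  Sum = 1728.3 µg/L·hr
k_e = ln2 / t½ = 0.693147 / 2.57 = 0.2697 hr^-1
Extrapolated tail: C_last / k_e = 14.7 / 0.2697 = 54.505
AUC_0→∞ = 1728.3 + 54.505 = 1782.805 µg/L·hr

AUC = 1780 µg/L·hr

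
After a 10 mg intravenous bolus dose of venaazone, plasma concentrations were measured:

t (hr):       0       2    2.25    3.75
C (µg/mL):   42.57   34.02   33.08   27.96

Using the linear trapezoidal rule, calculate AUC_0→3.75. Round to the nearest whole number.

Trapezoidal AUC_0→3.75:
  [0→2]: (42.57+34.02)/2 × 2 = 76.59
  [2→2.25]: (34.02+33.08)/2 × 0.25 = 8.3875
  [2.25→3.75]: (33.08+27.96)/2 × 1.5 = 45.78
  Sum = 130.7575 µg/mL·hr

AUC = 131 µg/mL·hr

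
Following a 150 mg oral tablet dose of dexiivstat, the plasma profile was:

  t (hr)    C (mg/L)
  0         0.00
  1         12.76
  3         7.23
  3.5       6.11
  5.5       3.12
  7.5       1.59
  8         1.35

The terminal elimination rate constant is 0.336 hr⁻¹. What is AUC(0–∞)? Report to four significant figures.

Trapezoidal AUC_0→8:
  [0→1]: (0.00+12.76)/2 × 1 = 6.38
  [1→3]: (12.76+7.23)/2 × 2 = 19.99
  [3→3.5]: (7.23+6.11)/2 × 0.5 = 3.335
  [3.5→5.5]: (6.11+3.12)/2 × 2 = 9.23
  [5.5→7.5]: (3.12+1.59)/2 × 2 = 4.71
  [7.5→8]: (1.59+1.35)/2 × 0.5 = 0.735
  Sum = 44.38 mg/L·hr
Extrapolated tail: C_last / k_e = 1.35 / 0.336 = 4.018
AUC_0→∞ = 44.38 + 4.018 = 48.398 mg/L·hr

AUC = 48.40 mg/L·hr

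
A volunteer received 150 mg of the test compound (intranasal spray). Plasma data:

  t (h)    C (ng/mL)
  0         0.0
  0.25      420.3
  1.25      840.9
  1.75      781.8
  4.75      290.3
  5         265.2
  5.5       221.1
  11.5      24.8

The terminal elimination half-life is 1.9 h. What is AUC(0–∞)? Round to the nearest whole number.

Trapezoidal AUC_0→11.5:
  [0→0.25]: (0.0+420.3)/2 × 0.25 = 52.5375
  [0.25→1.25]: (420.3+840.9)/2 × 1 = 630.6
  [1.25→1.75]: (840.9+781.8)/2 × 0.5 = 405.675
  [1.75→4.75]: (781.8+290.3)/2 × 3 = 1608.15
  [4.75→5]: (290.3+265.2)/2 × 0.25 = 69.4375
  [5→5.5]: (265.2+221.1)/2 × 0.5 = 121.575
  [5.5→11.5]: (221.1+24.8)/2 × 6 = 737.7
  Sum = 3625.675 ng/mL·h
k_e = ln2 / t½ = 0.693147 / 1.9 = 0.3648 h^-1
Extrapolated tail: C_last / k_e = 24.8 / 0.3648 = 67.982
AUC_0→∞ = 3625.675 + 67.982 = 3693.657 ng/mL·h

AUC = 3694 ng/mL·h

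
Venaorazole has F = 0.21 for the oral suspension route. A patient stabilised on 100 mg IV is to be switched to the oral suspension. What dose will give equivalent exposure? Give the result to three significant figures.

D_oral = 476 mg

For equal systemic exposure: F × D_ev = D_iv
D_ev = D_iv / F = 100 / 0.21 = 476.19 mg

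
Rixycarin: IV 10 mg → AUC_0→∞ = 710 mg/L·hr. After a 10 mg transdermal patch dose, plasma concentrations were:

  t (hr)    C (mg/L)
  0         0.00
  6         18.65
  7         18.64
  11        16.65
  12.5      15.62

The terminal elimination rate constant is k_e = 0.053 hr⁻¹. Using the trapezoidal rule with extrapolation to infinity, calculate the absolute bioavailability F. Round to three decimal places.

F = 0.654

Trapezoidal AUC_0→12.5 (transdermal patch):
  [0→6]: (0.00+18.65)/2 × 6 = 55.95
  [6→7]: (18.65+18.64)/2 × 1 = 18.645
  [7→11]: (18.64+16.65)/2 × 4 = 70.58
  [11→12.5]: (16.65+15.62)/2 × 1.5 = 24.2025
  Sum = 169.3775 mg/L·hr
Tail: C_last/k_e = 15.62/0.053 = 294.717
AUC_0→∞ (transdermal patch) = 169.3775 + 294.717 = 464.0945 mg/L·hr
F = (AUC_ev/D_ev)/(AUC_iv/D_iv) = (464.0945/10)/(710/10) = 46.40945/71 = 0.6537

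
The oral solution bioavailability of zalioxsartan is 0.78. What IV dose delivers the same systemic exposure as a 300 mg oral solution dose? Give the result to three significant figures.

Systemic exposure from an extravascular dose = F × D_ev, so the equivalent IV dose is F × D_ev.
D_iv = F × D_ev = 0.78 × 300 = 234 mg

D_iv = 234 mg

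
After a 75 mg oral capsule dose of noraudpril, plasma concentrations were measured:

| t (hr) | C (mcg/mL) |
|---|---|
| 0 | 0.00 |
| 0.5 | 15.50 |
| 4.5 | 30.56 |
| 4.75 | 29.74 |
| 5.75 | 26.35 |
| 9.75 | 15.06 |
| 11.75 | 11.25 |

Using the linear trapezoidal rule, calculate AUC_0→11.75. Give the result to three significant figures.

AUC = 241 mcg/mL·hr

Trapezoidal AUC_0→11.75:
  [0→0.5]: (0.00+15.50)/2 × 0.5 = 3.875
  [0.5→4.5]: (15.50+30.56)/2 × 4 = 92.12
  [4.5→4.75]: (30.56+29.74)/2 × 0.25 = 7.5375
  [4.75→5.75]: (29.74+26.35)/2 × 1 = 28.045
  [5.75→9.75]: (26.35+15.06)/2 × 4 = 82.82
  [9.75→11.75]: (15.06+11.25)/2 × 2 = 26.31
  Sum = 240.7075 mcg/mL·hr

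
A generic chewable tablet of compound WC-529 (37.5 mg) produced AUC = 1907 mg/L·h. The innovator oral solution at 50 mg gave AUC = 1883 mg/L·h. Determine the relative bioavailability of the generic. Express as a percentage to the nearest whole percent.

F_rel = 135%

F_rel = (AUC_test/D_test) / (AUC_ref/D_ref)
      = (1907/37.5) / (1883/50)
      = 50.8533 / 37.66 = 1.3503 = 135.03%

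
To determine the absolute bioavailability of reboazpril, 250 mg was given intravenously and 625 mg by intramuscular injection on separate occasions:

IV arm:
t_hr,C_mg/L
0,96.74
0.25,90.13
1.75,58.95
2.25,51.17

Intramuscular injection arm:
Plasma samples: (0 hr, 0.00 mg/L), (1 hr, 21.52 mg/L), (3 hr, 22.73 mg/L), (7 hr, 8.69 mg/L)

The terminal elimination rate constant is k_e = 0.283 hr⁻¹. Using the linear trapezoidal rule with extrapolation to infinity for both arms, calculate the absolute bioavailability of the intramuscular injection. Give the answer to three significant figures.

F = 0.173

Trapezoidal AUC_0→2.25 (IV):
  [0→0.25]: (96.74+90.13)/2 × 0.25 = 23.35875
  [0.25→1.75]: (90.13+58.95)/2 × 1.5 = 111.81
  [1.75→2.25]: (58.95+51.17)/2 × 0.5 = 27.53
  Sum = 162.69875 mg/L·hr
IV tail: 51.17/0.283 = 180.813; AUC_iv,0→∞ = 162.69875 + 180.813 = 343.51175 mg/L·hr
Trapezoidal AUC_0→7 (intramuscular injection):
  [0→1]: (0.00+21.52)/2 × 1 = 10.76
  [1→3]: (21.52+22.73)/2 × 2 = 44.25
  [3→7]: (22.73+8.69)/2 × 4 = 62.84
  Sum = 117.85 mg/L·hr
intramuscular injection tail: 8.69/0.283 = 30.707; AUC_ev,0→∞ = 117.85 + 30.707 = 148.557 mg/L·hr
F = (AUC_ev/D_ev)/(AUC_iv/D_iv) = (148.557/625)/(343.51175/250) = 0.2376912/1.374047 = 0.1730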